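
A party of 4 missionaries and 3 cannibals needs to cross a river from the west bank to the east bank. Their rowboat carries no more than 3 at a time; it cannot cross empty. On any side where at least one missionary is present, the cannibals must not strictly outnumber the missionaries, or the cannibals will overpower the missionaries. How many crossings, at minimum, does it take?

Counting alone: each trip to the east bank takes at most 3 across and each return brings at least 1 back, so after t trips out (and t−1 returns) at most 3t − (t−1) of the 7 are across; that first reaches 7 at t = 3, so at least 5 crossings are needed.
The plan below uses exactly 5 crossings, so it is optimal:
1. 3 cannibals → the east bank.  (the west bank: 4M 0C; the east bank: 0M 3C)
2. 1 cannibal ← the west bank.  (the west bank: 4M 1C; the east bank: 0M 2C)
3. 3 missionaries → the east bank.  (the west bank: 1M 1C; the east bank: 3M 2C)
4. 1 missionary ← the west bank.  (the west bank: 2M 1C; the east bank: 2M 2C)
5. 2 missionaries and 1 cannibal → the east bank.  (the west bank: 0M 0C; the east bank: 4M 3C)

5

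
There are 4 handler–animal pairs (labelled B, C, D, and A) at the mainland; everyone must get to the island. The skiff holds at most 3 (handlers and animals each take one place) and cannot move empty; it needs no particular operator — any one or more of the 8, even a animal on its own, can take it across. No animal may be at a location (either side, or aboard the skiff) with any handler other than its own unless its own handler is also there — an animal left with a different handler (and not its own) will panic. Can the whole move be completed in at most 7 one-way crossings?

No

Counting alone: each trip to the island takes at most 3 across and each return brings at least 1 back, so after t trips out (and t−1 returns) at most 3t − (t−1) of the 8 are across; that first reaches 8 at t = 4, so at least 7 crossings are needed.
The safety rule pushes this higher. Following every safe sequence of crossings, the most of the 8 that can be at the island as the skiff arrives there on crossing 7 is 7 — never all 8.
So the move cannot be finished within 7 crossings. (The shortest complete plan takes 9:)
1. animal B and handler B cross → the island.
2. handler B crosses ← the mainland.
3. animal C, handler B, and handler C cross → the island.
4. animal B and handler B cross ← the mainland.
5. handler A, handler B, and handler D cross → the island.
6. animal C crosses ← the mainland.
7. animal B and animal C cross → the island.
8. animal B crosses ← the mainland.
9. animal A, animal B, and animal D cross → the island.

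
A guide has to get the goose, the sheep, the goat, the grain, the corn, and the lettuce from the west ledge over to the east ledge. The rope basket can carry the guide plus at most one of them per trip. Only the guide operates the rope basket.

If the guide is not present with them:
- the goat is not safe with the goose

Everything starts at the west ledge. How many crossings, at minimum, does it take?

11

Counting alone: the guide can take at most 1 across per trip to the east ledge, so moving all 6 needs at least 6 loaded trips out, with a return between consecutive ones — at least 11 crossings.
The plan below uses exactly 11 crossings, so it is optimal:
1. Guide goes to the east ledge with the goose.
2. Guide goes back to the west ledge alone.
3. Guide goes to the east ledge with the sheep.
4. Guide goes back to the west ledge alone.
5. Guide goes to the east ledge with the grain.
6. Guide goes back to the west ledge alone.
7. Guide goes to the east ledge with the corn.
8. Guide goes back to the west ledge alone.
9. Guide goes to the east ledge with the lettuce.
10. Guide goes back to the west ledge alone.
11. Guide goes to the east ledge with the goat.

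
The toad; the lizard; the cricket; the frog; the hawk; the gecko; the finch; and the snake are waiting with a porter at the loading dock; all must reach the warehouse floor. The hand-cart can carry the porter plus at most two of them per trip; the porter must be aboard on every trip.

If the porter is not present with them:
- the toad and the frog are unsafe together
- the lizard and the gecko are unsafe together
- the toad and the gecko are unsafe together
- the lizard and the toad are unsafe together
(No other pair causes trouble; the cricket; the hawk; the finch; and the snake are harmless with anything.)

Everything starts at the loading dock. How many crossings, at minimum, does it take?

13

Counting alone: the porter can take at most 2 across per trip to the warehouse floor, so moving all 8 needs at least 4 loaded trips out, with a return between consecutive ones — at least 7 crossings.
The safety rule pushes this higher. Following every safe sequence of crossings, the most of the 8 that can be at the warehouse floor as the hand-cart arrives there on crossings 7, 9, 11 is 5, 6, 7 respectively — never all 8.
So no plan with fewer than 13 crossings exists, and this one achieves 13:
1. Porter goes to the warehouse floor with the lizard and the toad.
2. Porter goes back to the loading dock with the toad.
3. Porter goes to the warehouse floor with the cricket and the toad.
4. Porter goes back to the loading dock with the toad.
5. Porter goes to the warehouse floor with the frog and the toad.
6. Porter goes back to the loading dock with the toad.
7. Porter goes to the warehouse floor with the hawk and the toad.
8. Porter goes back to the loading dock with the toad.
9. Porter goes to the warehouse floor with the finch and the toad.
10. Porter goes back to the loading dock with the toad.
11. Porter goes to the warehouse floor with the snake and the toad.
12. Porter goes back to the loading dock with the toad.
13. Porter goes to the warehouse floor with the gecko and the toad.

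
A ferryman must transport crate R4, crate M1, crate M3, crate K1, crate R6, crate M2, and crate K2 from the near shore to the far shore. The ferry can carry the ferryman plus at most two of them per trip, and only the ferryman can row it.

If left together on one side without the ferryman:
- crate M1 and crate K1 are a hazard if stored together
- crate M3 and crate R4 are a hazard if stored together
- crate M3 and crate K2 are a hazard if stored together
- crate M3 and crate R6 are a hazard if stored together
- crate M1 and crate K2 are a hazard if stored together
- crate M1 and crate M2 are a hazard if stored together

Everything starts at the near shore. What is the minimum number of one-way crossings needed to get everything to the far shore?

Counting alone: the ferryman can take at most 2 across per trip to the far shore, so moving all 7 needs at least 4 loaded trips out, with a return between consecutive ones — at least 7 crossings.
The safety rule pushes this higher. Following every safe sequence of crossings, the most of the 7 that can be at the far shore as the ferry arrives there on crossing 7 is 6 — never all 7.
So no plan with fewer than 9 crossings exists, and this one achieves 9:
1. Ferryman goes to the far shore with crate M1 and crate M3.
2. Ferryman goes back to the near shore alone.
3. Ferryman goes to the far shore with crate R4.
4. Ferryman goes back to the near shore with crate M3.
5. Ferryman goes to the far shore with crate K2 and crate R6.
6. Ferryman goes back to the near shore with crate M1.
7. Ferryman goes to the far shore with crate K1 and crate M2.
8. Ferryman goes back to the near shore alone.
9. Ferryman goes to the far shore with crate M1 and crate M3.

9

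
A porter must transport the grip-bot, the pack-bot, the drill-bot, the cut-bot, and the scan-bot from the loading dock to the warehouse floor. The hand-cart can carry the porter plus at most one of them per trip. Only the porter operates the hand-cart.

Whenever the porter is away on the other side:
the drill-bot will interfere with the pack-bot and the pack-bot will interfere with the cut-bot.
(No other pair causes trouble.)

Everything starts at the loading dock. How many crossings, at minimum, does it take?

Counting alone: the porter can take at most 1 across per trip to the warehouse floor, so moving all 5 needs at least 5 loaded trips out, with a return between consecutive ones — at least 9 crossings.
The safety rule pushes this higher. Following every safe sequence of crossings, the most of the 5 that can be at the warehouse floor as the hand-cart arrives there on crossing 9 is 4 — never all 5.
So no plan with fewer than 11 crossings exists, and this one achieves 11:
1. Porter goes to the warehouse floor with the pack-bot.  [the loading dock: the cut-bot, the drill-bot, the grip-bot, the scan-bot | the warehouse floor: the pack-bot]
2. Porter goes back to the loading dock alone.  [the loading dock: the cut-bot, the drill-bot, the grip-bot, the scan-bot | the warehouse floor: the pack-bot]
3. Porter goes to the warehouse floor with the grip-bot.  [the loading dock: the cut-bot, the drill-bot, the scan-bot | the warehouse floor: the grip-bot, the pack-bot]
4. Porter goes back to the loading dock alone.  [the loading dock: the cut-bot, the drill-bot, the scan-bot | the warehouse floor: the grip-bot, the pack-bot]
5. Porter goes to the warehouse floor with the drill-bot.  [the loading dock: the cut-bot, the scan-bot | the warehouse floor: the drill-bot, the grip-bot, the pack-bot]
6. Porter goes back to the loading dock with the pack-bot.  [the loading dock: the cut-bot, the pack-bot, the scan-bot | the warehouse floor: the drill-bot, the grip-bot]
7. Porter goes to the warehouse floor with the cut-bot.  [the loading dock: the pack-bot, the scan-bot | the warehouse floor: the cut-bot, the drill-bot, the grip-bot]
8. Porter goes back to the loading dock alone.  [the loading dock: the pack-bot, the scan-bot | the warehouse floor: the cut-bot, the drill-bot, the grip-bot]
9. Porter goes to the warehouse floor with the scan-bot.  [the loading dock: the pack-bot | the warehouse floor: the cut-bot, the drill-bot, the grip-bot, the scan-bot]
10. Porter goes back to the loading dock alone.  [the loading dock: the pack-bot | the warehouse floor: the cut-bot, the drill-bot, the grip-bot, the scan-bot]
11. Porter goes to the warehouse floor with the pack-bot.  [the loading dock: — | the warehouse floor: the cut-bot, the drill-bot, the grip-bot, the pack-bot, the scan-bot]

11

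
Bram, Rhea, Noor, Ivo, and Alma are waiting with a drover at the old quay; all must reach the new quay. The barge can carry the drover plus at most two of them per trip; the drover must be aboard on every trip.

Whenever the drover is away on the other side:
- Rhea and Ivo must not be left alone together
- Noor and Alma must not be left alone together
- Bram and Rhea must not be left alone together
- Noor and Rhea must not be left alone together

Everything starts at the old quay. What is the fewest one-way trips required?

5

Counting alone: the drover can take at most 2 across per trip to the new quay, so moving all 5 needs at least 3 loaded trips out, with a return between consecutive ones — at least 5 crossings.
The plan below uses exactly 5 crossings, so it is optimal:
1. Drover goes to the new quay with Noor and Rhea.  [the old quay: Alma, Bram, Ivo | the new quay: Noor, Rhea]
2. Drover goes back to the old quay with Rhea.  [the old quay: Alma, Bram, Ivo, Rhea | the new quay: Noor]
3. Drover goes to the new quay with Bram and Ivo.  [the old quay: Alma, Rhea | the new quay: Bram, Ivo, Noor]
4. Drover goes back to the old quay alone.  [the old quay: Alma, Rhea | the new quay: Bram, Ivo, Noor]
5. Drover goes to the new quay with Alma and Rhea.  [the old quay: — | the new quay: Alma, Bram, Ivo, Noor, Rhea]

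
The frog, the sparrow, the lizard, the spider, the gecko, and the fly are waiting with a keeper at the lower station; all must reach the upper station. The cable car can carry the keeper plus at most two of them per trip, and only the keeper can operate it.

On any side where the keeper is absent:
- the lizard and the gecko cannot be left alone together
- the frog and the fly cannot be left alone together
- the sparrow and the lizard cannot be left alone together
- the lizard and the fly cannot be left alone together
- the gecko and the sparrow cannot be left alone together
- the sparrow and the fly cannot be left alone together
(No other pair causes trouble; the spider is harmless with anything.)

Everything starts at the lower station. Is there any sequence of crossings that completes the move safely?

Whatever the first load, the items left behind include a forbidden pair without the keeper. No opening move is safe, so no plan exists.

No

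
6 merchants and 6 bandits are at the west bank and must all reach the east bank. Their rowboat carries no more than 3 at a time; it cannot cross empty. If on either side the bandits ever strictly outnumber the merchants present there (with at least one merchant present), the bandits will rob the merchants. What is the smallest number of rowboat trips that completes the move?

impossible

Following every safe sequence of crossings from the start, the most of the 12 that can be at the east bank as the rowboat arrives there on crossings 1, 3, 5 is 3, 5, 6 respectively; the best ever achieved is 6 of 12.
From crossing 7 on, no configuration arises that was not already reachable earlier: only 17 distinct safe configurations (who is on which side, and where the rowboat is) can ever be reached, none of them has everyone across, and every continuation just revisits them. They are: 0 merchants + 0 bandits across (rowboat back at the start); 0 merchants + 1 bandit across (rowboat there); 0 merchants + 1 bandit across (rowboat back at the start); 0 merchants + 2 bandits across (rowboat there); 0 merchants + 2 bandits across (rowboat back at the start); 0 merchants + 3 bandits across (rowboat there); 0 merchants + 3 bandits across (rowboat back at the start); 0 merchants + 4 bandits across (rowboat there); 0 merchants + 4 bandits across (rowboat back at the start); 0 merchants + 5 bandits across (rowboat there); 0 merchants + 5 bandits across (rowboat back at the start); 0 merchants + 6 bandits across (rowboat there); 1 merchant + 1 bandit across (rowboat there); 1 merchant + 1 bandit across (rowboat back at the start); 2 merchants + 2 bandits across (rowboat there); 2 merchants + 2 bandits across (rowboat back at the start); 3 merchants + 3 bandits across (rowboat there). So no valid plan exists.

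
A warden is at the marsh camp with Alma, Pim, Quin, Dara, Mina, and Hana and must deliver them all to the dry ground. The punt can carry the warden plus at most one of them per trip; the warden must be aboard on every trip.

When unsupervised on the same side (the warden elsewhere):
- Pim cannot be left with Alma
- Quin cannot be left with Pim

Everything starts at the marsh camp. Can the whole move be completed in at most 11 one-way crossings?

No

Counting alone: the warden can take at most 1 across per trip to the dry ground, so moving all 6 needs at least 6 loaded trips out, with a return between consecutive ones — at least 11 crossings.
The safety rule pushes this higher. Following every safe sequence of crossings, the most of the 6 that can be at the dry ground as the punt arrives there on crossing 11 is 5 — never all 6.
So the move cannot be finished within 11 crossings. (The shortest complete plan takes 13:)
1. Warden goes to the dry ground with Pim.
2. Warden goes back to the marsh camp alone.
3. Warden goes to the dry ground with Alma.
4. Warden goes back to the marsh camp with Pim.
5. Warden goes to the dry ground with Quin.
6. Warden goes back to the marsh camp alone.
7. Warden goes to the dry ground with Dara.
8. Warden goes back to the marsh camp alone.
9. Warden goes to the dry ground with Mina.
10. Warden goes back to the marsh camp alone.
11. Warden goes to the dry ground with Hana.
12. Warden goes back to the marsh camp alone.
13. Warden goes to the dry ground with Pim.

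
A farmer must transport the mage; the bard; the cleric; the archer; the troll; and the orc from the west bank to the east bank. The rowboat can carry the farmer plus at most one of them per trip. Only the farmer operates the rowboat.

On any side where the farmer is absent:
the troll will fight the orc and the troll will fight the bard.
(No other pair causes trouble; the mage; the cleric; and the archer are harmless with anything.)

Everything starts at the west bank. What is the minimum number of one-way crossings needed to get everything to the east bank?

Counting alone: the farmer can take at most 1 across per trip to the east bank, so moving all 6 needs at least 6 loaded trips out, with a return between consecutive ones — at least 11 crossings.
The safety rule pushes this higher. Following every safe sequence of crossings, the most of the 6 that can be at the east bank as the rowboat arrives there on crossing 11 is 5 — never all 6.
So no plan with fewer than 13 crossings exists, and this one achieves 13:
1. Farmer goes to the east bank with the troll.  [the west bank: the archer, the bard, the cleric, the mage, the orc | the east bank: the troll]
2. Farmer goes back to the west bank alone.  [the west bank: the archer, the bard, the cleric, the mage, the orc | the east bank: the troll]
3. Farmer goes to the east bank with the mage.  [the west bank: the archer, the bard, the cleric, the orc | the east bank: the mage, the troll]
4. Farmer goes back to the west bank alone.  [the west bank: the archer, the bard, the cleric, the orc | the east bank: the mage, the troll]
5. Farmer goes to the east bank with the bard.  [the west bank: the archer, the cleric, the orc | the east bank: the bard, the mage, the troll]
6. Farmer goes back to the west bank with the troll.  [the west bank: the archer, the cleric, the orc, the troll | the east bank: the bard, the mage]
7. Farmer goes to the east bank with the orc.  [the west bank: the archer, the cleric, the troll | the east bank: the bard, the mage, the orc]
8. Farmer goes back to the west bank alone.  [the west bank: the archer, the cleric, the troll | the east bank: the bard, the mage, the orc]
9. Farmer goes to the east bank with the cleric.  [the west bank: the archer, the troll | the east bank: the bard, the cleric, the mage, the orc]
10. Farmer goes back to the west bank alone.  [the west bank: the archer, the troll | the east bank: the bard, the cleric, the mage, the orc]
11. Farmer goes to the east bank with the archer.  [the west bank: the troll | the east bank: the archer, the bard, the cleric, the mage, the orc]
12. Farmer goes back to the west bank alone.  [the west bank: the troll | the east bank: the archer, the bard, the cleric, the mage, the orc]
13. Farmer goes to the east bank with the troll.  [the west bank: — | the east bank: the archer, the bard, the cleric, the mage, the orc, the troll]

13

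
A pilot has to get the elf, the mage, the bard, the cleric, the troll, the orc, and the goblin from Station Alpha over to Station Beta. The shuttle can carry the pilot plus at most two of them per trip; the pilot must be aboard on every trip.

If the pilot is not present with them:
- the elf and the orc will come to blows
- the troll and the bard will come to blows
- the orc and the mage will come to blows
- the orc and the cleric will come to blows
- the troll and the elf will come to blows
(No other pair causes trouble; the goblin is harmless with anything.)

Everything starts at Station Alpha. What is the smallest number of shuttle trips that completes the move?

9

Counting alone: the pilot can take at most 2 across per trip to Station Beta, so moving all 7 needs at least 4 loaded trips out, with a return between consecutive ones — at least 7 crossings.
The safety rule pushes this higher. Following every safe sequence of crossings, the most of the 7 that can be at Station Beta as the shuttle arrives there on crossing 7 is 6 — never all 7.
So no plan with fewer than 9 crossings exists, and this one achieves 9:
1. Pilot goes to Station Beta with the orc and the troll.
2. Pilot goes back to Station Alpha alone.
3. Pilot goes to Station Beta with the mage.
4. Pilot goes back to Station Alpha with the orc.
5. Pilot goes to Station Beta with the cleric and the elf.
6. Pilot goes back to Station Alpha with the troll.
7. Pilot goes to Station Beta with the bard and the goblin.
8. Pilot goes back to Station Alpha alone.
9. Pilot goes to Station Beta with the orc and the troll.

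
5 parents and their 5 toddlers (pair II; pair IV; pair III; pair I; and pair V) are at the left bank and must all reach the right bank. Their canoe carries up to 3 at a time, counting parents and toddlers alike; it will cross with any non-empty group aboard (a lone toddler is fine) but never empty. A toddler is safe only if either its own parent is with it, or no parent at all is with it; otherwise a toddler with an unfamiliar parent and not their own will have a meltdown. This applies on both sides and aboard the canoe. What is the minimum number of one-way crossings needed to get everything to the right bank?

11

Counting alone: each trip to the right bank takes at most 3 across and each return brings at least 1 back, so after t trips out (and t−1 returns) at most 3t − (t−1) of the 10 are across; that first reaches 10 at t = 5, so at least 9 crossings are needed.
The safety rule pushes this higher. Following every safe sequence of crossings, the most of the 10 that can be at the right bank as the canoe arrives there on crossing 9 is 9 — never all 10.
So no plan with fewer than 11 crossings exists, and this one achieves 11:
1. parent II and toddler II cross → the right bank.
2. parent II crosses ← the left bank.
3. toddler I, toddler III, and toddler IV cross → the right bank.
4. toddler II crosses ← the left bank.
5. parent I, parent III, and parent IV cross → the right bank.
6. parent IV and toddler IV cross ← the left bank.
7. parent II, parent IV, and parent V cross → the right bank.
8. toddler III crosses ← the left bank.
9. toddler II and toddler IV cross → the right bank.
10. toddler II crosses ← the left bank.
11. toddler II, toddler III, and toddler V cross → the right bank.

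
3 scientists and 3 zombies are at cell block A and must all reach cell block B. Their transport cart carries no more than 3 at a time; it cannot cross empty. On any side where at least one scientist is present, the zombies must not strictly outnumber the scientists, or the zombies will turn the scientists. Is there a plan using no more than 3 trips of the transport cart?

Counting alone: each trip to cell block B takes at most 3 across and each return brings at least 1 back, so after t trips out (and t−1 returns) at most 3t − (t−1) of the 6 are across; that first reaches 6 at t = 3, so at least 5 crossings are needed.
Since 3 < 5, 3 crossings cannot be enough. (The shortest complete plan in fact takes 5:)
1. 2 zombies → cell block B.  (cell block A: 3S 1Z; cell block B: 0S 2Z)
2. 1 zombie ← cell block A.  (cell block A: 3S 2Z; cell block B: 0S 1Z)
3. 3 scientists → cell block B.  (cell block A: 0S 2Z; cell block B: 3S 1Z)
4. 1 zombie ← cell block A.  (cell block A: 0S 3Z; cell block B: 3S 0Z)
5. 3 zombies → cell block B.  (cell block A: 0S 0Z; cell block B: 3S 3Z)

No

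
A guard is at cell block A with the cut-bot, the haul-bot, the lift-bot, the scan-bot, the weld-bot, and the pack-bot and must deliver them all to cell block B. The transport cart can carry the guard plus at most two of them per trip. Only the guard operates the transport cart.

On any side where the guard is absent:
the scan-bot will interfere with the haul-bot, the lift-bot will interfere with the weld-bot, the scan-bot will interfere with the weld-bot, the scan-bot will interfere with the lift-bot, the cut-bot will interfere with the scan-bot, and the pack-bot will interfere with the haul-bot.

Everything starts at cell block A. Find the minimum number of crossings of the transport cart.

impossible

Whatever the first load, the items left behind include a forbidden pair without the guard. No opening move is safe, so no plan exists.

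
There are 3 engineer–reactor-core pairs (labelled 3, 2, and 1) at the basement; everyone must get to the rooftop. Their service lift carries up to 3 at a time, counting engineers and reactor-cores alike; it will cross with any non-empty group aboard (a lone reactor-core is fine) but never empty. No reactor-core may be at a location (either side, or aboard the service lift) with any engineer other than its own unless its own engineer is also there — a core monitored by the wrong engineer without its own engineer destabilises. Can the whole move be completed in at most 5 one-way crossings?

Yes — this plan uses 5 crossings (≤ 5):
1. engineer 3 and reactor-core 3 cross → the rooftop.
2. engineer 3 crosses ← the basement.
3. engineer 1, engineer 2, and engineer 3 cross → the rooftop.
4. reactor-core 3 crosses ← the basement.
5. reactor-core 1, reactor-core 2, and reactor-core 3 cross → the rooftop.

Yes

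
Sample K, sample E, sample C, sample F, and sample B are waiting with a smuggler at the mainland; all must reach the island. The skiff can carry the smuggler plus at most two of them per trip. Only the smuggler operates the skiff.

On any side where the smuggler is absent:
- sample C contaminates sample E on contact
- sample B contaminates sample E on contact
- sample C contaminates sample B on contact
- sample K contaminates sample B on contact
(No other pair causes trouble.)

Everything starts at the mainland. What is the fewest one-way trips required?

Counting alone: the smuggler can take at most 2 across per trip to the island, so moving all 5 needs at least 3 loaded trips out, with a return between consecutive ones — at least 5 crossings.
The safety rule pushes this higher. Following every safe sequence of crossings, the most of the 5 that can be at the island as the skiff arrives there on crossing 5 is 4 — never all 5.
So no plan with fewer than 7 crossings exists, and this one achieves 7:
1. Smuggler goes to the island with sample B and sample E.  [the mainland: sample C, sample F, sample K | the island: sample B, sample E]
2. Smuggler goes back to the mainland with sample E.  [the mainland: sample C, sample E, sample F, sample K | the island: sample B]
3. Smuggler goes to the island with sample E and sample K.  [the mainland: sample C, sample F | the island: sample B, sample E, sample K]
4. Smuggler goes back to the mainland with sample B.  [the mainland: sample B, sample C, sample F | the island: sample E, sample K]
5. Smuggler goes to the island with sample C and sample F.  [the mainland: sample B | the island: sample C, sample E, sample F, sample K]
6. Smuggler goes back to the mainland with sample E.  [the mainland: sample B, sample E | the island: sample C, sample F, sample K]
7. Smuggler goes to the island with sample B and sample E.  [the mainland: — | the island: sample B, sample C, sample E, sample F, sample K]

7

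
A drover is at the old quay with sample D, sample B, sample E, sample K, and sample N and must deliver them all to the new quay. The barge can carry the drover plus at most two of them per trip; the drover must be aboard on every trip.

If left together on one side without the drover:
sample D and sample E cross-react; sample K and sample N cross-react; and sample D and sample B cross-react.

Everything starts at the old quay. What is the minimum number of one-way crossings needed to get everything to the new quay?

Counting alone: the drover can take at most 2 across per trip to the new quay, so moving all 5 needs at least 3 loaded trips out, with a return between consecutive ones — at least 5 crossings.
The plan below uses exactly 5 crossings, so it is optimal:
1. Drover goes to the new quay with sample D and sample K.  [the old quay: sample B, sample E, sample N | the new quay: sample D, sample K]
2. Drover goes back to the old quay alone.  [the old quay: sample B, sample E, sample N | the new quay: sample D, sample K]
3. Drover goes to the new quay with sample B and sample E.  [the old quay: sample N | the new quay: sample B, sample D, sample E, sample K]
4. Drover goes back to the old quay with sample D.  [the old quay: sample D, sample N | the new quay: sample B, sample E, sample K]
5. Drover goes to the new quay with sample D and sample N.  [the old quay: — | the new quay: sample B, sample D, sample E, sample K, sample N]

5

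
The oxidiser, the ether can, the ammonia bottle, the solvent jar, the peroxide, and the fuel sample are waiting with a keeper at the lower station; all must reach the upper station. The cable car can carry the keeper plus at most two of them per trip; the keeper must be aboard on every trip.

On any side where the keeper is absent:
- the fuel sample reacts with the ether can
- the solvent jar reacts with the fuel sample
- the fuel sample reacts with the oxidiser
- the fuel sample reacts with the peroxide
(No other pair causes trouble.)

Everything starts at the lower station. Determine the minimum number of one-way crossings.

Counting alone: the keeper can take at most 2 across per trip to the upper station, so moving all 6 needs at least 3 loaded trips out, with a return between consecutive ones — at least 5 crossings.
The safety rule pushes this higher. Following every safe sequence of crossings, the most of the 6 that can be at the upper station as the cable car arrives there on crossing 5 is 5 — never all 6.
So no plan with fewer than 7 crossings exists, and this one achieves 7:
1. Keeper goes to the upper station with the fuel sample.
2. Keeper goes back to the lower station alone.
3. Keeper goes to the upper station with the ether can and the oxidiser.
4. Keeper goes back to the lower station with the fuel sample.
5. Keeper goes to the upper station with the peroxide and the solvent jar.
6. Keeper goes back to the lower station alone.
7. Keeper goes to the upper station with the ammonia bottle and the fuel sample.

7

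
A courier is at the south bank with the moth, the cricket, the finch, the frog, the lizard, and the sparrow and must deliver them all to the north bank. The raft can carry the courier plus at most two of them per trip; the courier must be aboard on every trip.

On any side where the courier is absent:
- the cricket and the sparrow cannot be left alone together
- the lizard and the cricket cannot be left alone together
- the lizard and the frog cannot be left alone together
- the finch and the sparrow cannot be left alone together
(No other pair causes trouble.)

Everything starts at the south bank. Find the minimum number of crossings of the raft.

Counting alone: the courier can take at most 2 across per trip to the north bank, so moving all 6 needs at least 3 loaded trips out, with a return between consecutive ones — at least 5 crossings.
The safety rule pushes this higher. Following every safe sequence of crossings, the most of the 6 that can be at the north bank as the raft arrives there on crossing 5 is 5 — never all 6.
So no plan with fewer than 7 crossings exists, and this one achieves 7:
1. Courier goes to the north bank with the lizard and the sparrow.
2. Courier goes back to the south bank alone.
3. Courier goes to the north bank with the cricket and the moth.
4. Courier goes back to the south bank with the lizard and the sparrow.
5. Courier goes to the north bank with the finch and the frog.
6. Courier goes back to the south bank alone.
7. Courier goes to the north bank with the lizard and the sparrow.

7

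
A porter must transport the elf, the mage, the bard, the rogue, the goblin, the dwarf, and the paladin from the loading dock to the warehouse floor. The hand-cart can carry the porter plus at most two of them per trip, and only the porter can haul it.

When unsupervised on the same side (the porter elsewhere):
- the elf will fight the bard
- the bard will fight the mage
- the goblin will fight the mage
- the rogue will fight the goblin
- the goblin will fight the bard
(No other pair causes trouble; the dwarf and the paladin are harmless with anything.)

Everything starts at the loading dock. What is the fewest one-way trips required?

11

Counting alone: the porter can take at most 2 across per trip to the warehouse floor, so moving all 7 needs at least 4 loaded trips out, with a return between consecutive ones — at least 7 crossings.
The safety rule pushes this higher. Following every safe sequence of crossings, the most of the 7 that can be at the warehouse floor as the hand-cart arrives there on crossings 7, 9 is 5, 6 respectively — never all 7.
So no plan with fewer than 11 crossings exists, and this one achieves 11:
1. Porter goes to the warehouse floor with the bard and the goblin.  [the loading dock: the dwarf, the elf, the mage, the paladin, the rogue | the warehouse floor: the bard, the goblin]
2. Porter goes back to the loading dock with the bard.  [the loading dock: the bard, the dwarf, the elf, the mage, the paladin, the rogue | the warehouse floor: the goblin]
3. Porter goes to the warehouse floor with the elf and the mage.  [the loading dock: the bard, the dwarf, the paladin, the rogue | the warehouse floor: the elf, the goblin, the mage]
4. Porter goes back to the loading dock with the mage.  [the loading dock: the bard, the dwarf, the mage, the paladin, the rogue | the warehouse floor: the elf, the goblin]
5. Porter goes to the warehouse floor with the mage and the rogue.  [the loading dock: the bard, the dwarf, the paladin | the warehouse floor: the elf, the goblin, the mage, the rogue]
6. Porter goes back to the loading dock with the goblin.  [the loading dock: the bard, the dwarf, the goblin, the paladin | the warehouse floor: the elf, the mage, the rogue]
7. Porter goes to the warehouse floor with the bard and the dwarf.  [the loading dock: the goblin, the paladin | the warehouse floor: the bard, the dwarf, the elf, the mage, the rogue]
8. Porter goes back to the loading dock with the bard.  [the loading dock: the bard, the goblin, the paladin | the warehouse floor: the dwarf, the elf, the mage, the rogue]
9. Porter goes to the warehouse floor with the bard and the paladin.  [the loading dock: the goblin | the warehouse floor: the bard, the dwarf, the elf, the mage, the paladin, the rogue]
10. Porter goes back to the loading dock with the bard.  [the loading dock: the bard, the goblin | the warehouse floor: the dwarf, the elf, the mage, the paladin, the rogue]
11. Porter goes to the warehouse floor with the bard and the goblin.  [the loading dock: — | the warehouse floor: the bard, the dwarf, the elf, the goblin, the mage, the paladin, the rogue]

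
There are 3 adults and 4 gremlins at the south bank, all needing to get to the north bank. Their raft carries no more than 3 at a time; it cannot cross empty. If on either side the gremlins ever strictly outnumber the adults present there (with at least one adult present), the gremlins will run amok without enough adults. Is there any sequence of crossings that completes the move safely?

No

The gremlins already outnumber the adults at the south bank before anyone moves, so the starting position itself is disallowed.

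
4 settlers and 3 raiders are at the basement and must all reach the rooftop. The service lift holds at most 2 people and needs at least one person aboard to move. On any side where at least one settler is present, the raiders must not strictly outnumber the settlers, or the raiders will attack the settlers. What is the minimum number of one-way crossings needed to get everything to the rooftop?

11

Counting alone: each trip to the rooftop takes at most 2 across and each return brings at least 1 back, so after t trips out (and t−1 returns) at most 2t − (t−1) of the 7 are across; that first reaches 7 at t = 6, so at least 11 crossings are needed.
The plan below uses exactly 11 crossings, so it is optimal:
1. 2 raiders → the rooftop.  (the basement: 4S 1R; the rooftop: 0S 2R)
2. 1 raider ← the basement.  (the basement: 4S 2R; the rooftop: 0S 1R)
3. 2 raiders → the rooftop.  (the basement: 4S 0R; the rooftop: 0S 3R)
4. 1 raider ← the basement.  (the basement: 4S 1R; the rooftop: 0S 2R)
5. 2 settlers → the rooftop.  (the basement: 2S 1R; the rooftop: 2S 2R)
6. 1 raider ← the basement.  (the basement: 2S 2R; the rooftop: 2S 1R)
7. 1 settler and 1 raider → the rooftop.  (the basement: 1S 1R; the rooftop: 3S 2R)
8. 1 settler ← the basement.  (the basement: 2S 1R; the rooftop: 2S 2R)
9. 1 settler and 1 raider → the rooftop.  (the basement: 1S 0R; the rooftop: 3S 3R)
10. 1 raider ← the basement.  (the basement: 1S 1R; the rooftop: 3S 2R)
11. 1 settler and 1 raider → the rooftop.  (the basement: 0S 0R; the rooftop: 4S 3R)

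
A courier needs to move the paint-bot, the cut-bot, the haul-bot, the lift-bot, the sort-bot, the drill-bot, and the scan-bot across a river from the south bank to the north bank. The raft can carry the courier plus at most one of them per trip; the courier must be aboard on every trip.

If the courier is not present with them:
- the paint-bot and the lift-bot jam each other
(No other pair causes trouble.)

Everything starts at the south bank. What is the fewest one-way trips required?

Counting alone: the courier can take at most 1 across per trip to the north bank, so moving all 7 needs at least 7 loaded trips out, with a return between consecutive ones — at least 13 crossings.
The plan below uses exactly 13 crossings, so it is optimal:
1. Courier goes to the north bank with the paint-bot.
2. Courier goes back to the south bank alone.
3. Courier goes to the north bank with the cut-bot.
4. Courier goes back to the south bank alone.
5. Courier goes to the north bank with the haul-bot.
6. Courier goes back to the south bank alone.
7. Courier goes to the north bank with the sort-bot.
8. Courier goes back to the south bank alone.
9. Courier goes to the north bank with the drill-bot.
10. Courier goes back to the south bank alone.
11. Courier goes to the north bank with the scan-bot.
12. Courier goes back to the south bank alone.
13. Courier goes to the north bank with the lift-bot.

13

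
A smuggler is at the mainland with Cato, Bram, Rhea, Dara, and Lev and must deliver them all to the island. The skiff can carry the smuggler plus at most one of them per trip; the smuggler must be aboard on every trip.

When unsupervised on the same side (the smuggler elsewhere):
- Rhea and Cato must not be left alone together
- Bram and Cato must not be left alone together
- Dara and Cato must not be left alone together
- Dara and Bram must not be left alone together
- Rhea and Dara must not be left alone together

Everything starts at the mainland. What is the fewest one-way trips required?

Whatever the first load, the items left behind include a forbidden pair without the smuggler. No opening move is safe, so no plan exists.

impossible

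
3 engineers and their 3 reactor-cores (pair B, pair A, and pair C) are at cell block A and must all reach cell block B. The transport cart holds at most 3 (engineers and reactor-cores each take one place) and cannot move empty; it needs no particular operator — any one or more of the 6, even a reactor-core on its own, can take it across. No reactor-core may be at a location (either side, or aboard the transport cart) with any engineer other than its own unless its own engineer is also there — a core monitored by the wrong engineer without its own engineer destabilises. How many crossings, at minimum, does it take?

5

Counting alone: each trip to cell block B takes at most 3 across and each return brings at least 1 back, so after t trips out (and t−1 returns) at most 3t − (t−1) of the 6 are across; that first reaches 6 at t = 3, so at least 5 crossings are needed.
The plan below uses exactly 5 crossings, so it is optimal:
1. engineer B and reactor-core B cross → cell block B.
2. engineer B crosses ← cell block A.
3. engineer A, engineer B, and engineer C cross → cell block B.
4. reactor-core B crosses ← cell block A.
5. reactor-core A, reactor-core B, and reactor-core C cross → cell block B.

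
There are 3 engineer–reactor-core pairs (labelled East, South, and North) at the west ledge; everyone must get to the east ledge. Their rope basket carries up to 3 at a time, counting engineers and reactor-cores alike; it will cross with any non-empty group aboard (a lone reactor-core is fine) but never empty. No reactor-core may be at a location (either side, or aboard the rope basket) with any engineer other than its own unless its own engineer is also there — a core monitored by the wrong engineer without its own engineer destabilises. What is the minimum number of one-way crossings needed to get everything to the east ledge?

5

Counting alone: each trip to the east ledge takes at most 3 across and each return brings at least 1 back, so after t trips out (and t−1 returns) at most 3t − (t−1) of the 6 are across; that first reaches 6 at t = 3, so at least 5 crossings are needed.
The plan below uses exactly 5 crossings, so it is optimal:
1. engineer East and reactor-core East cross → the east ledge.
2. engineer East crosses ← the west ledge.
3. engineer East, engineer North, and engineer South cross → the east ledge.
4. reactor-core East crosses ← the west ledge.
5. reactor-core East, reactor-core North, and reactor-core South cross → the east ledge.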